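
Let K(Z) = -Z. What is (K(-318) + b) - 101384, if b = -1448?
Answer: -102514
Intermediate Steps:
(K(-318) + b) - 101384 = (-1*(-318) - 1448) - 101384 = (318 - 1448) - 101384 = -1130 - 101384 = -102514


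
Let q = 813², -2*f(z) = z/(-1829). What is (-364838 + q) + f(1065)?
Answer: 1083248263/3658 ≈ 2.9613e+5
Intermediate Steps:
f(z) = z/3658 (f(z) = -z/(2*(-1829)) = -z*(-1)/(2*1829) = -(-1)*z/3658 = z/3658)
q = 660969
(-364838 + q) + f(1065) = (-364838 + 660969) + (1/3658)*1065 = 296131 + 1065/3658 = 1083248263/3658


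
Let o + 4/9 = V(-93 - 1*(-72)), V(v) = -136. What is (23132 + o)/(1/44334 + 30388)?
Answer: 1019484960/1347221593 ≈ 0.75673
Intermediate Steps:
o = -1228/9 (o = -4/9 - 136 = -1228/9 ≈ -136.44)
(23132 + o)/(1/44334 + 30388) = (23132 - 1228/9)/(1/44334 + 30388) = 206960/(9*(1/44334 + 30388)) = 206960/(9*(1347221593/44334)) = (206960/9)*(44334/1347221593) = 1019484960/1347221593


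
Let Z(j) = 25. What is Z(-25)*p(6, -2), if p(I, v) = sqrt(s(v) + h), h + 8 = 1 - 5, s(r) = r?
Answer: 25*I*sqrt(14) ≈ 93.541*I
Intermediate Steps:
h = -12 (h = -8 + (1 - 5) = -8 - 4 = -12)
p(I, v) = sqrt(-12 + v) (p(I, v) = sqrt(v - 12) = sqrt(-12 + v))
Z(-25)*p(6, -2) = 25*sqrt(-12 - 2) = 25*sqrt(-14) = 25*(I*sqrt(14)) = 25*I*sqrt(14)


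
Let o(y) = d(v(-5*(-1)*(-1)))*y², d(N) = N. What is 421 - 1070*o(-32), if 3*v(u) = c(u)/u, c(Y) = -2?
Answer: -437009/3 ≈ -1.4567e+5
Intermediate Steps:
v(u) = -2/(3*u) (v(u) = (-2/u)/3 = -2/(3*u))
o(y) = 2*y²/15 (o(y) = (-2/(3*(-5*(-1)*(-1))))*y² = (-2/(3*(5*(-1))))*y² = (-⅔/(-5))*y² = (-⅔*(-⅕))*y² = 2*y²/15)
421 - 1070*o(-32) = 421 - 428*(-32)²/3 = 421 - 428*1024/3 = 421 - 1070*2048/15 = 421 - 438272/3 = -437009/3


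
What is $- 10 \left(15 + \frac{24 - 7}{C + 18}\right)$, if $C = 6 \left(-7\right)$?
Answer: $- \frac{1715}{12} \approx -142.92$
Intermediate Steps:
$C = -42$
$- 10 \left(15 + \frac{24 - 7}{C + 18}\right) = - 10 \left(15 + \frac{24 - 7}{-42 + 18}\right) = - 10 \left(15 + \frac{17}{-24}\right) = - 10 \left(15 + 17 \left(- \frac{1}{24}\right)\right) = - 10 \left(15 - \frac{17}{24}\right) = \left(-10\right) \frac{343}{24} = - \frac{1715}{12}$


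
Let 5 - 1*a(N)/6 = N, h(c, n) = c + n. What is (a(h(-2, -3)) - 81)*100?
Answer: -2100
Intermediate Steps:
a(N) = 30 - 6*N
(a(h(-2, -3)) - 81)*100 = ((30 - 6*(-2 - 3)) - 81)*100 = ((30 - 6*(-5)) - 81)*100 = ((30 + 30) - 81)*100 = (60 - 81)*100 = -21*100 = -2100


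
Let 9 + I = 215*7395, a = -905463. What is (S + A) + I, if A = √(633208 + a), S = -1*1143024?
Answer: 446892 + I*√272255 ≈ 4.4689e+5 + 521.78*I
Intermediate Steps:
S = -1143024
A = I*√272255 (A = √(633208 - 905463) = √(-272255) = I*√272255 ≈ 521.78*I)
I = 1589916 (I = -9 + 215*7395 = -9 + 1589925 = 1589916)
(S + A) + I = (-1143024 + I*√272255) + 1589916 = 446892 + I*√272255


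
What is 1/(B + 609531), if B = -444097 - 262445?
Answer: -1/97011 ≈ -1.0308e-5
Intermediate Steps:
B = -706542
1/(B + 609531) = 1/(-706542 + 609531) = 1/(-97011) = -1/97011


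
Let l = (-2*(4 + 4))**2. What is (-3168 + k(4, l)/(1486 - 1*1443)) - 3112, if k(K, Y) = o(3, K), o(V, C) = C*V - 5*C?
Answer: -270048/43 ≈ -6280.2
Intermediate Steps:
l = 256 (l = (-2*8)**2 = (-16)**2 = 256)
o(V, C) = -5*C + C*V
k(K, Y) = -2*K (k(K, Y) = K*(-5 + 3) = K*(-2) = -2*K)
(-3168 + k(4, l)/(1486 - 1*1443)) - 3112 = (-3168 + (-2*4)/(1486 - 1*1443)) - 3112 = (-3168 - 8/(1486 - 1443)) - 3112 = (-3168 - 8/43) - 3112 = -136232/43 - 3112 = -270048/43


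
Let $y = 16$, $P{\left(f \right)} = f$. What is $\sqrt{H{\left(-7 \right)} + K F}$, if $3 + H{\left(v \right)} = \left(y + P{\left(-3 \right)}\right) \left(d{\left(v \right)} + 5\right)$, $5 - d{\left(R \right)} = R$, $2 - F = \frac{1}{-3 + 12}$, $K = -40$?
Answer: $\frac{\sqrt{1282}}{3} \approx 11.935$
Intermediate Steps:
$F = \frac{17}{9}$ ($F = 2 - \frac{1}{-3 + 12} = 2 - \frac{1}{9} = \frac{17}{9} \approx 1.8889$)
$d{\left(R \right)} = 5 - R$
$H{\left(v \right)} = 127 - 13 v$ ($H{\left(v \right)} = -3 + \left(16 - 3\right) \left(\left(5 - v\right) + 5\right) = -3 + 13 \left(10 - v\right) = -3 - \left(-130 + 13 v\right) = 127 - 13 v$)
$\sqrt{H{\left(-7 \right)} + K F} = \sqrt{\left(127 - -91\right) - \frac{680}{9}} = \sqrt{\left(127 + 91\right) - \frac{680}{9}} = \sqrt{218 - \frac{680}{9}} = \sqrt{\frac{1282}{9}} = \frac{\sqrt{1282}}{3}$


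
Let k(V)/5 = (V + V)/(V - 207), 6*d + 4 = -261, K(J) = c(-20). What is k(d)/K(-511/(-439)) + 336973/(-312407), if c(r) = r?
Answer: -1098424477/941594698 ≈ -1.1666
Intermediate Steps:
K(J) = -20
d = -265/6 (d = -2/3 + (1/6)*(-261) = -2/3 - 87/2 = -265/6 ≈ -44.167)
k(V) = 10*V/(-207 + V) (k(V) = 5*((V + V)/(V - 207)) = 5*((2*V)/(-207 + V)) = 5*(2*V/(-207 + V)) = 10*V/(-207 + V))
k(d)/K(-511/(-439)) + 336973/(-312407) = (10*(-265/6)/(-207 - 265/6))/(-20) + 336973/(-312407) = (10*(-265/6)/(-1507/6))*(-1/20) + 336973*(-1/312407) = (10*(-265/6)*(-6/1507))*(-1/20) - 336973/312407 = (2650/1507)*(-1/20) - 336973/312407 = -265/3014 - 336973/312407 = -1098424477/941594698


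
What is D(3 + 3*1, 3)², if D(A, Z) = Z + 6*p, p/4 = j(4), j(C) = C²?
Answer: 149769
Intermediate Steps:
p = 64 (p = 4*4² = 4*16 = 64)
D(A, Z) = 384 + Z (D(A, Z) = Z + 6*64 = Z + 384 = 384 + Z)
D(3 + 3*1, 3)² = (384 + 3)² = 387² = 149769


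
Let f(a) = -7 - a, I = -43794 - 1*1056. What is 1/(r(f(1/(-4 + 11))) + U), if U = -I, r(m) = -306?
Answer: 1/44544 ≈ 2.2450e-5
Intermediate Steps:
I = -44850 (I = -43794 - 1056 = -44850)
U = 44850 (U = -1*(-44850) = 44850)
1/(r(f(1/(-4 + 11))) + U) = 1/(-306 + 44850) = 1/44544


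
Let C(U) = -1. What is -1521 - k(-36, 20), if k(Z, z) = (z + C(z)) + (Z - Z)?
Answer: -1540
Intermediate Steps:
k(Z, z) = -1 + z (k(Z, z) = (z - 1) + (Z - Z) = (-1 + z) + 0 = -1 + z)
-1521 - k(-36, 20) = -1521 - (-1 + 20) = -1521 - 1*19 = -1521 - 19 = -1540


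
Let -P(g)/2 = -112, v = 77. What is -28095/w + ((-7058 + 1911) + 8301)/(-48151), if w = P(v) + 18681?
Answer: -282485743/182058931 ≈ -1.5516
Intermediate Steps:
P(g) = 224 (P(g) = -2*(-112) = 224)
w = 18905 (w = 224 + 18681 = 18905)
-28095/w + ((-7058 + 1911) + 8301)/(-48151) = -28095/18905 + ((-7058 + 1911) + 8301)/(-48151) = -28095*1/18905 + (-5147 + 8301)*(-1/48151) = -5619/3781 + 3154*(-1/48151) = -5619/3781 - 3154/48151 = -282485743/182058931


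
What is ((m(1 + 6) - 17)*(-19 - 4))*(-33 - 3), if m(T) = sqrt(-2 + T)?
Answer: -14076 + 828*sqrt(5) ≈ -12225.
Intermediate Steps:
((m(1 + 6) - 17)*(-19 - 4))*(-33 - 3) = ((sqrt(-2 + (1 + 6)) - 17)*(-19 - 4))*(-33 - 3) = ((sqrt(-2 + 7) - 17)*(-23))*(-36) = ((sqrt(5) - 17)*(-23))*(-36) = ((-17 + sqrt(5))*(-23))*(-36) = (391 - 23*sqrt(5))*(-36) = -14076 + 828*sqrt(5)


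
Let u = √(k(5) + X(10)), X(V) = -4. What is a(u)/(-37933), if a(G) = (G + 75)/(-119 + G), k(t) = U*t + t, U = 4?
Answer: 639/38312330 + 97*√21/268186310 ≈ 1.8336e-5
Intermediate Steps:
k(t) = 5*t (k(t) = 4*t + t = 5*t)
u = √21 (u = √(5*5 - 4) = √(25 - 4) = √21 ≈ 4.5826)
a(G) = (75 + G)/(-119 + G)
a(u)/(-37933) = ((75 + √21)/(-119 + √21))/(-37933) = ((75 + √21)/(-119 + √21))*(-1/37933) = -(75 + √21)/(37933*(-119 + √21))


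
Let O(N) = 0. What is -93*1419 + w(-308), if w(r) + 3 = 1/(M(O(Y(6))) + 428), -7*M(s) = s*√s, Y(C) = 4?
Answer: -56483159/428 ≈ -1.3197e+5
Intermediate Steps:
M(s) = -s^(3/2)/7 (M(s) = -s*√s/7 = -s^(3/2)/7)
w(r) = -1283/428 (w(r) = -3 + 1/(-0^(3/2)/7 + 428) = -3 + 1/(-⅐*0 + 428) = -3 + 1/(0 + 428) = -3 + 1/428 = -1283/428)
-93*1419 + w(-308) = -93*1419 - 1283/428 = -131967 - 1283/428 = -56483159/428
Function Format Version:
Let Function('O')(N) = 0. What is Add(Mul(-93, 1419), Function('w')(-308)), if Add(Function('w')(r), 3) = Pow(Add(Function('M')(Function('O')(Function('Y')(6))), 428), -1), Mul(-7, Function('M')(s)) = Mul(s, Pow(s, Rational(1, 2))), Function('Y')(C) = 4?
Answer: Rational(-56483159, 428) ≈ -1.3197e+5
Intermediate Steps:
Function('M')(s) = Mul(Rational(-1, 7), Pow(s, Rational(3, 2))) (Function('M')(s) = Mul(Rational(-1, 7), Mul(s, Pow(s, Rational(1, 2)))) = Mul(Rational(-1, 7), Pow(s, Rational(3, 2))))
Function('w')(r) = Rational(-1283, 428) (Function('w')(r) = Add(-3, Pow(Add(Mul(Rational(-1, 7), Pow(0, Rational(3, 2))), 428), -1)) = Add(-3, Pow(Add(Mul(Rational(-1, 7), 0), 428), -1)) = Add(-3, Pow(Add(0, 428), -1)) = Add(-3, Pow(428, -1)) = Add(-3, Rational(1, 428)) = Rational(-1283, 428))
Add(Mul(-93, 1419), Function('w')(-308)) = Add(Mul(-93, 1419), Rational(-1283, 428)) = Add(-131967, Rational(-1283, 428)) = Rational(-56483159, 428)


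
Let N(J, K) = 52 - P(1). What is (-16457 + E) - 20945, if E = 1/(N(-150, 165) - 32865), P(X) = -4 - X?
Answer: -1227084817/32808 ≈ -37402.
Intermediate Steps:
N(J, K) = 57 (N(J, K) = 52 - (-4 - 1*1) = 52 - (-4 - 1) = 52 - 1*(-5) = 52 + 5 = 57)
E = -1/32808 (E = 1/(57 - 32865) = 1/(-32808) = -1/32808 ≈ -3.0480e-5)
(-16457 + E) - 20945 = (-16457 - 1/32808) - 20945 = -539921257/32808 - 20945 = -1227084817/32808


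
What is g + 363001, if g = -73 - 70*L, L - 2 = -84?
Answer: 368668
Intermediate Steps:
L = -82 (L = 2 - 84 = -82)
g = 5667 (g = -73 - 70*(-82) = -73 + 5740 = 5667)
g + 363001 = 5667 + 363001 = 368668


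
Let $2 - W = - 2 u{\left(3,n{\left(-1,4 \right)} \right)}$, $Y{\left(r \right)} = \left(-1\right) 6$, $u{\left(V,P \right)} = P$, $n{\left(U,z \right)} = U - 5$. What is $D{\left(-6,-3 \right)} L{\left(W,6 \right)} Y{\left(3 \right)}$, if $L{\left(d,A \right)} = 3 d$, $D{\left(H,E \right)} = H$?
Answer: $-1080$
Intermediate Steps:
$n{\left(U,z \right)} = -5 + U$ ($n{\left(U,z \right)} = U - 5 = -5 + U$)
$Y{\left(r \right)} = -6$
$W = -10$ ($W = 2 - - 2 \left(-5 - 1\right) = 2 - \left(-2\right) \left(-6\right) = 2 - 12 = -10$)
$D{\left(-6,-3 \right)} L{\left(W,6 \right)} Y{\left(3 \right)} = - 6 \cdot 3 \left(-10\right) \left(-6\right) = \left(-6\right) \left(-30\right) \left(-6\right) = 180 \left(-6\right) = -1080$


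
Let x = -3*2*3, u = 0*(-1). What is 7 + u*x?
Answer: 7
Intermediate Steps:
u = 0
x = -18 (x = -6*3 = -18)
7 + u*x = 7 + 0*(-18) = 7 + 0 = 7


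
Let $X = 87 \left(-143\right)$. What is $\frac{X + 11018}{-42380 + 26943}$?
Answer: $\frac{1423}{15437} \approx 0.092181$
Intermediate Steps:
$X = -12441$
$\frac{X + 11018}{-42380 + 26943} = \frac{-12441 + 11018}{-42380 + 26943} = - \frac{1423}{-15437} = \left(-1423\right) \left(- \frac{1}{15437}\right) = \frac{1423}{15437}$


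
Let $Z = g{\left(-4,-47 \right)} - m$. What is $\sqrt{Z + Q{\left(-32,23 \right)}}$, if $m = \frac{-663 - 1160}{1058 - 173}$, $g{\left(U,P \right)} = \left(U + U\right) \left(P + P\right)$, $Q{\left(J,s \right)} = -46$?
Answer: $\frac{\sqrt{554570205}}{885} \approx 26.609$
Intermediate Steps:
$g{\left(U,P \right)} = 4 P U$ ($g{\left(U,P \right)} = 2 U 2 P = 4 P U$)
$m = - \frac{1823}{885} \approx -2.0599$
$Z = \frac{667343}{885}$ ($Z = 4 \left(-47\right) \left(-4\right) - - \frac{1823}{885} = 752 + \frac{1823}{885} = \frac{667343}{885} \approx 754.06$)
$\sqrt{Z + Q{\left(-32,23 \right)}} = \sqrt{\frac{667343}{885} - 46} = \sqrt{\frac{626633}{885}} = \frac{\sqrt{554570205}}{885}$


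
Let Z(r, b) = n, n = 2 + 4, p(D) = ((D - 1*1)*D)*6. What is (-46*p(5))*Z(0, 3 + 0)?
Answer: -33120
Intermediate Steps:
p(D) = 6*D*(-1 + D) (p(D) = ((D - 1)*D)*6 = ((-1 + D)*D)*6 = (D*(-1 + D))*6 = 6*D*(-1 + D))
n = 6
Z(r, b) = 6
(-46*p(5))*Z(0, 3 + 0) = -276*5*(-1 + 5)*6 = -276*5*4*6 = -46*120*6 = -5520*6 = -33120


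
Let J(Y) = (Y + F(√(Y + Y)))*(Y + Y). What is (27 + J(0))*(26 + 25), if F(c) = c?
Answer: 1377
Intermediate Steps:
J(Y) = 2*Y*(Y + √2*√Y) (J(Y) = (Y + √(Y + Y))*(Y + Y) = (Y + √(2*Y))*(2*Y) = (Y + √2*√Y)*(2*Y) = 2*Y*(Y + √2*√Y))
(27 + J(0))*(26 + 25) = (27 + 2*0*(0 + √2*√0))*(26 + 25) = (27 + 2*0*(0 + √2*0))*51 = (27 + 2*0*(0 + 0))*51 = (27 + 2*0*0)*51 = (27 + 0)*51 = 27*51 = 1377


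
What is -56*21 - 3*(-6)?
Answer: -1158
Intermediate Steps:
-56*21 - 3*(-6) = -1176 + 18 = -1158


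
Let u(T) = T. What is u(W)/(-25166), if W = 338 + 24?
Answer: -181/12583 ≈ -0.014384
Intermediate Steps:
W = 362
u(W)/(-25166) = 362/(-25166) = 362*(-1/25166) = -181/12583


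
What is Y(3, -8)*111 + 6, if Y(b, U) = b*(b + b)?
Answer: 2004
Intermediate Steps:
Y(b, U) = 2*b**2 (Y(b, U) = b*(2*b) = 2*b**2)
Y(3, -8)*111 + 6 = (2*3**2)*111 + 6 = (2*9)*111 + 6 = 18*111 + 6 = 1998 + 6 = 2004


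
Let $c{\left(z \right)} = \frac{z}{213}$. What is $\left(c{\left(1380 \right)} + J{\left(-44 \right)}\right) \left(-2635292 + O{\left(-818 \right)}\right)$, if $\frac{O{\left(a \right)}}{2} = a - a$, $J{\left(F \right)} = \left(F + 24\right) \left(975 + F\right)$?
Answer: $\frac{3482696495520}{71} \approx 4.9052 \cdot 10^{10}$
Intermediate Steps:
$J{\left(F \right)} = \left(24 + F\right) \left(975 + F\right)$
$c{\left(z \right)} = \frac{z}{213}$ ($c{\left(z \right)} = z \frac{1}{213} = \frac{z}{213}$)
$O{\left(a \right)} = 0$ ($O{\left(a \right)} = 2 \left(a - a\right) = 2 \cdot 0 = 0$)
$\left(c{\left(1380 \right)} + J{\left(-44 \right)}\right) \left(-2635292 + O{\left(-818 \right)}\right) = \left(\frac{1}{213} \cdot 1380 + \left(23400 + \left(-44\right)^{2} + 999 \left(-44\right)\right)\right) \left(-2635292 + 0\right) = \left(\frac{460}{71} + \left(23400 + 1936 - 43956\right)\right) \left(-2635292\right) = \left(\frac{460}{71} - 18620\right) \left(-2635292\right) = \left(- \frac{1321560}{71}\right) \left(-2635292\right) = \frac{3482696495520}{71}$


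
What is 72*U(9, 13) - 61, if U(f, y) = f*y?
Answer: 8363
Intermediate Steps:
72*U(9, 13) - 61 = 72*(9*13) - 61 = 72*117 - 61 = 8424 - 61 = 8363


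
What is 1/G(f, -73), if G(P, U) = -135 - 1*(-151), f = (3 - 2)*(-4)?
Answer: 1/16 ≈ 0.062500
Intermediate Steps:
f = -4 (f = 1*(-4) = -4)
G(P, U) = 16 (G(P, U) = -135 + 151 = 16)
1/G(f, -73) = 1/16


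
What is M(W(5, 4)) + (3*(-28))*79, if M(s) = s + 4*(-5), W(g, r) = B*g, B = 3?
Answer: -6641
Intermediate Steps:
W(g, r) = 3*g
M(s) = -20 + s (M(s) = s - 20 = -20 + s)
M(W(5, 4)) + (3*(-28))*79 = (-20 + 3*5) + (3*(-28))*79 = (-20 + 15) - 84*79 = -5 - 6636 = -6641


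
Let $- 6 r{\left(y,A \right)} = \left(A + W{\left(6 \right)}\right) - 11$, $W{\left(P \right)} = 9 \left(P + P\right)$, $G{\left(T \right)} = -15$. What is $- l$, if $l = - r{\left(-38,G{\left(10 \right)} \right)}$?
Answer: $- \frac{41}{3} \approx -13.667$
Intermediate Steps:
$W{\left(P \right)} = 18 P$ ($W{\left(P \right)} = 9 \cdot 2 P = 18 P$)
$r{\left(y,A \right)} = - \frac{97}{6} - \frac{A}{6}$ ($r{\left(y,A \right)} = - \frac{\left(A + 18 \cdot 6\right) - 11}{6} = - \frac{\left(A + 108\right) - 11}{6} = - \frac{\left(108 + A\right) - 11}{6} = - \frac{97 + A}{6} = - \frac{97}{6} - \frac{A}{6}$)
$l = \frac{41}{3}$ ($l = - (- \frac{97}{6} - - \frac{5}{2}) = - (- \frac{97}{6} + \frac{5}{2}) = \left(-1\right) \left(- \frac{41}{3}\right) = \frac{41}{3} \approx 13.667$)
$- l = \left(-1\right) \frac{41}{3} = - \frac{41}{3}$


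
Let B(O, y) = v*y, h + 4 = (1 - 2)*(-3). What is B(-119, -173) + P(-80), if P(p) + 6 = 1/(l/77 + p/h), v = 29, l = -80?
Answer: -30539763/6080 ≈ -5023.0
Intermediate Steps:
h = -1 (h = -4 + (1 - 2)*(-3) = -4 - 1*(-3) = -4 + 3 = -1)
B(O, y) = 29*y
P(p) = -6 + 1/(-80/77 - p) (P(p) = -6 + 1/(-80/77 + p/(-1)) = -6 + 1/(-80*1/77 + p*(-1)) = -6 + 1/(-80/77 - p))
B(-119, -173) + P(-80) = 29*(-173) + (-557 - 462*(-80))/(80 + 77*(-80)) = -5017 + (-557 + 36960)/(80 - 6160) = -5017 + 36403/(-6080) = -5017 - 1/6080*36403 = -5017 - 36403/6080 = -30539763/6080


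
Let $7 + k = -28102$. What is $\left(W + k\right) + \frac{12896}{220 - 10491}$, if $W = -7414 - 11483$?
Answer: $- \frac{482811522}{10271} \approx -47007.0$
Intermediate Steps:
$k = -28109$ ($k = -7 - 28102 = -28109$)
$W = -18897$
$\left(W + k\right) + \frac{12896}{220 - 10491} = \left(-18897 - 28109\right) + \frac{12896}{220 - 10491} = -47006 + \frac{12896}{220 - 10491} = -47006 + \frac{12896}{-10271} = -47006 + 12896 \left(- \frac{1}{10271}\right) = -47006 - \frac{12896}{10271} = - \frac{482811522}{10271}$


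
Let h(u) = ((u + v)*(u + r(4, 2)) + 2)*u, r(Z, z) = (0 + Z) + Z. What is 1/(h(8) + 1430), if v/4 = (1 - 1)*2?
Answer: 1/2470 ≈ 0.00040486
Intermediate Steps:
v = 0 (v = 4*((1 - 1)*2) = 4*(0*2) = 4*0 = 0)
r(Z, z) = 2*Z (r(Z, z) = Z + Z = 2*Z)
h(u) = u*(2 + u*(8 + u)) (h(u) = ((u + 0)*(u + 2*4) + 2)*u = (u*(u + 8) + 2)*u = (u*(8 + u) + 2)*u = (2 + u*(8 + u))*u = u*(2 + u*(8 + u)))
1/(h(8) + 1430) = 1/(8*(2 + 8**2 + 8*8) + 1430) = 1/(8*(2 + 64 + 64) + 1430) = 1/(8*130 + 1430) = 1/(1040 + 1430) = 1/2470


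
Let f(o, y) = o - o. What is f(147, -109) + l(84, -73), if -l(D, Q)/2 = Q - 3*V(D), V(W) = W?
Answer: 650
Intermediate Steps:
f(o, y) = 0
l(D, Q) = -2*Q + 6*D (l(D, Q) = -2*(Q - 3*D) = -2*Q + 6*D)
f(147, -109) + l(84, -73) = 0 + (-2*(-73) + 6*84) = 0 + (146 + 504) = 0 + 650 = 650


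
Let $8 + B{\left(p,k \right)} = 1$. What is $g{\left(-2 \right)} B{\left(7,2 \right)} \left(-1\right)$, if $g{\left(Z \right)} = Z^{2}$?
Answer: $28$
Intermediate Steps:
$B{\left(p,k \right)} = -7$ ($B{\left(p,k \right)} = -8 + 1 = -7$)
$g{\left(-2 \right)} B{\left(7,2 \right)} \left(-1\right) = \left(-2\right)^{2} \left(-7\right) \left(-1\right) = 4 \left(-7\right) \left(-1\right) = \left(-28\right) \left(-1\right) = 28$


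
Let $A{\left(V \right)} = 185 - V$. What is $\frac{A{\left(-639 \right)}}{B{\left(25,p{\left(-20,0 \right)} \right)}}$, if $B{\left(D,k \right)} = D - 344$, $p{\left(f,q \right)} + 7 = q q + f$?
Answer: $- \frac{824}{319} \approx -2.5831$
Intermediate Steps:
$p{\left(f,q \right)} = -7 + f + q^{2}$ ($p{\left(f,q \right)} = -7 + \left(q q + f\right) = -7 + \left(q^{2} + f\right) = -7 + \left(f + q^{2}\right) = -7 + f + q^{2}$)
$B{\left(D,k \right)} = -344 + D$ ($B{\left(D,k \right)} = D - 344 = -344 + D$)
$\frac{A{\left(-639 \right)}}{B{\left(25,p{\left(-20,0 \right)} \right)}} = \frac{185 - -639}{-344 + 25} = \frac{185 + 639}{-319} = 824 \left(- \frac{1}{319}\right) = - \frac{824}{319}$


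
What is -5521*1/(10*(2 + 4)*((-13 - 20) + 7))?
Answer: 5521/1560 ≈ 3.5391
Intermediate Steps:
-5521*1/(10*(2 + 4)*((-13 - 20) + 7)) = -5521*1/(60*(-33 + 7)) = -5521/((-(-130)*(-12))) = -5521/((-26*60)) = -5521/(-1560) = -5521*(-1/1560) = 5521/1560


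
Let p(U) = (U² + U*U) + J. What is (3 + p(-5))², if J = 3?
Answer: 3136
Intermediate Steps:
p(U) = 3 + 2*U² (p(U) = (U² + U*U) + 3 = (U² + U²) + 3 = 2*U² + 3 = 3 + 2*U²)
(3 + p(-5))² = (3 + (3 + 2*(-5)²))² = (3 + (3 + 2*25))² = (3 + (3 + 50))² = (3 + 53)² = 56² = 3136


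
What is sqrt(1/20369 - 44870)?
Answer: 3*I*sqrt(2068487858189)/20369 ≈ 211.83*I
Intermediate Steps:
sqrt(1/20369 - 44870) = sqrt(-913957029/20369) = 3*I*sqrt(2068487858189)/20369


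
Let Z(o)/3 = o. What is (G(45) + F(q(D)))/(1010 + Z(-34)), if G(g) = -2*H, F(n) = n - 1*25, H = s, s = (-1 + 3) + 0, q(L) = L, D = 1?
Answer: -7/227 ≈ -0.030837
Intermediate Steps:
Z(o) = 3*o
s = 2 (s = 2 + 0 = 2)
H = 2
F(n) = -25 + n (F(n) = n - 25 = -25 + n)
G(g) = -4 (G(g) = -2*2 = -4)
(G(45) + F(q(D)))/(1010 + Z(-34)) = (-4 + (-25 + 1))/(1010 + 3*(-34)) = (-4 - 24)/(1010 - 102) = -28/908 = -28*1/908 = -7/227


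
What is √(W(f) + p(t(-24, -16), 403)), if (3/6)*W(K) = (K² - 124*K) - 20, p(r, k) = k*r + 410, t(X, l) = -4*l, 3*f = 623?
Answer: 2*√137051/3 ≈ 246.80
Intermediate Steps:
f = 623/3 (f = (⅓)*623 = 623/3 ≈ 207.67)
p(r, k) = 410 + k*r
W(K) = -40 - 248*K + 2*K² (W(K) = 2*((K² - 124*K) - 20) = 2*(-20 + K² - 124*K) = -40 - 248*K + 2*K²)
√(W(f) + p(t(-24, -16), 403)) = √((-40 - 248*623/3 + 2*(623/3)²) + (410 + 403*(-4*(-16)))) = √((-40 - 154504/3 + 2*(388129/9)) + (410 + 403*64)) = √((-40 - 154504/3 + 776258/9) + (410 + 25792)) = √(312386/9 + 26202) = √(548204/9) = 2*√137051/3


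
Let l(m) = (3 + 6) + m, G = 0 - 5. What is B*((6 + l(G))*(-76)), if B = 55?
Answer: -41800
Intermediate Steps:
G = -5
l(m) = 9 + m
B*((6 + l(G))*(-76)) = 55*((6 + (9 - 5))*(-76)) = 55*((6 + 4)*(-76)) = 55*(10*(-76)) = 55*(-760) = -41800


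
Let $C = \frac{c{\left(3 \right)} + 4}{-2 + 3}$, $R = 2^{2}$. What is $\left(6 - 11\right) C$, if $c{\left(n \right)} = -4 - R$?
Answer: $20$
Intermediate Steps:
$R = 4$
$c{\left(n \right)} = -8$ ($c{\left(n \right)} = -4 - 4 = -8$)
$C = -4$ ($C = \frac{-8 + 4}{-2 + 3} = - \frac{4}{1} = \left(-4\right) 1 = -4$)
$\left(6 - 11\right) C = \left(6 - 11\right) \left(-4\right) = \left(-5\right) \left(-4\right) = 20$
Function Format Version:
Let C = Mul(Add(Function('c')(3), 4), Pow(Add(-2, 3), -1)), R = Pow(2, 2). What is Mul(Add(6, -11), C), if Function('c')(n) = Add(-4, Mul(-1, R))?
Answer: 20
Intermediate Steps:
R = 4
Function('c')(n) = -8 (Function('c')(n) = Add(-4, Mul(-1, 4)) = Add(-4, -4) = -8)
C = -4 (C = Mul(Add(-8, 4), Pow(Add(-2, 3), -1)) = Mul(-4, Pow(1, -1)) = Mul(-4, 1) = -4)
Mul(Add(6, -11), C) = Mul(Add(6, -11), -4) = Mul(-5, -4) = 20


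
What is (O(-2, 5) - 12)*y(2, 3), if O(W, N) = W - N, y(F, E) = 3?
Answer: -57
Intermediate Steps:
(O(-2, 5) - 12)*y(2, 3) = ((-2 - 1*5) - 12)*3 = ((-2 - 5) - 12)*3 = (-7 - 12)*3 = -19*3 = -57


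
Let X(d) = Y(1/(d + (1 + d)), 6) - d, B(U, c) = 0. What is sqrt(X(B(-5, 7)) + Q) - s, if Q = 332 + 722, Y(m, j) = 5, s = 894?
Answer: -894 + sqrt(1059) ≈ -861.46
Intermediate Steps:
Q = 1054
X(d) = 5 - d
sqrt(X(B(-5, 7)) + Q) - s = sqrt((5 - 1*0) + 1054) - 1*894 = sqrt((5 + 0) + 1054) - 894 = sqrt(5 + 1054) - 894 = sqrt(1059) - 894 = -894 + sqrt(1059)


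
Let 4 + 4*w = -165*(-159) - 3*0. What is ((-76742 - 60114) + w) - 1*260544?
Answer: -1563369/4 ≈ -3.9084e+5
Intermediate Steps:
w = 26231/4 (w = -1 + (-165*(-159) - 3*0)/4 = -1 + (26235 + 0)/4 = -1 + (1/4)*26235 = -1 + 26235/4 = 26231/4 ≈ 6557.8)
((-76742 - 60114) + w) - 1*260544 = ((-76742 - 60114) + 26231/4) - 1*260544 = (-136856 + 26231/4) - 260544 = -521193/4 - 260544 = -1563369/4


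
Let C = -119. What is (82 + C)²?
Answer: 1369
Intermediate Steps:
(82 + C)² = (82 - 119)² = (-37)² = 1369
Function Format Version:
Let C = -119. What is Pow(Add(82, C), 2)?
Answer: 1369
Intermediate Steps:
Pow(Add(82, C), 2) = Pow(Add(82, -119), 2) = Pow(-37, 2) = 1369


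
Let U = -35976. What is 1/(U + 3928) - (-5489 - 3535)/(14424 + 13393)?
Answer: 289173335/891479216 ≈ 0.32437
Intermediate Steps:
1/(U + 3928) - (-5489 - 3535)/(14424 + 13393) = 1/(-35976 + 3928) - (-5489 - 3535)/(14424 + 13393) = 1/(-32048) - (-9024)/27817 = -1/32048 - (-9024)/27817 = -1/32048 - 1*(-9024/27817) = -1/32048 + 9024/27817 = 289173335/891479216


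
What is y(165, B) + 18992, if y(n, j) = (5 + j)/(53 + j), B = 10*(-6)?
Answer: 132999/7 ≈ 19000.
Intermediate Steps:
B = -60
y(n, j) = (5 + j)/(53 + j)
y(165, B) + 18992 = (5 - 60)/(53 - 60) + 18992 = -55/(-7) + 18992 = -1/7*(-55) + 18992 = 55/7 + 18992 = 132999/7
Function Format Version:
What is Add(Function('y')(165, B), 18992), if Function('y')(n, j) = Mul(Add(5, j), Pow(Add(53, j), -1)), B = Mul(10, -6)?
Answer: Rational(132999, 7) ≈ 19000.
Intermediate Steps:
B = -60
Function('y')(n, j) = Mul(Pow(Add(53, j), -1), Add(5, j))
Add(Function('y')(165, B), 18992) = Add(Mul(Pow(Add(53, -60), -1), Add(5, -60)), 18992) = Add(Mul(Pow(-7, -1), -55), 18992) = Add(Mul(Rational(-1, 7), -55), 18992) = Add(Rational(55, 7), 18992) = Rational(132999, 7)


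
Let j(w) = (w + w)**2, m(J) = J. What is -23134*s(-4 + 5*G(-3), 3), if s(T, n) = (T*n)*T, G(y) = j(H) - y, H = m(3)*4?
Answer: -580053657162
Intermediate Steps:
H = 12 (H = 3*4 = 12)
j(w) = 4*w**2 (j(w) = (2*w)**2 = 4*w**2)
G(y) = 576 - y (G(y) = 4*12**2 - y = 4*144 - y = 576 - y)
s(T, n) = n*T**2
-23134*s(-4 + 5*G(-3), 3) = -69402*(-4 + 5*(576 - 1*(-3)))**2 = -69402*(-4 + 5*(576 + 3))**2 = -69402*(-4 + 5*579)**2 = -69402*(-4 + 2895)**2 = -69402*2891**2 = -69402*8357881 = -23134*25073643 = -580053657162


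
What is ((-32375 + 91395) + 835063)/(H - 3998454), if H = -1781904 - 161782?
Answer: -894083/5942140 ≈ -0.15046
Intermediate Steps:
H = -1943686
((-32375 + 91395) + 835063)/(H - 3998454) = ((-32375 + 91395) + 835063)/(-1943686 - 3998454) = (59020 + 835063)/(-5942140) = 894083*(-1/5942140) = -894083/5942140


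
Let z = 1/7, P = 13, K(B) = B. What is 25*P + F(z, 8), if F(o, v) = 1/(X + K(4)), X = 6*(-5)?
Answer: 8449/26 ≈ 324.96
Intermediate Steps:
X = -30
z = 1/7 ≈ 0.14286
F(o, v) = -1/26 (F(o, v) = 1/(-30 + 4) = 1/(-26) = -1/26)
25*P + F(z, 8) = 25*13 - 1/26 = 325 - 1/26 = 8449/26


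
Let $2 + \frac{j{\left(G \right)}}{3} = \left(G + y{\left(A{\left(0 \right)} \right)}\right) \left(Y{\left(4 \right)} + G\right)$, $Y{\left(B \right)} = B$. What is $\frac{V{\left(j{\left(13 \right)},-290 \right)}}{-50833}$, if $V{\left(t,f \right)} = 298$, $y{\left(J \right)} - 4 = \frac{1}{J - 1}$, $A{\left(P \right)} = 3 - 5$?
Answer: $- \frac{298}{50833} \approx -0.0058623$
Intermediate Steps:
$A{\left(P \right)} = -2$
$y{\left(J \right)} = 4 + \frac{1}{-1 + J}$ ($y{\left(J \right)} = 4 + \frac{1}{J - 1} = 4 + \frac{1}{-1 + J}$)
$j{\left(G \right)} = -6 + 3 \left(4 + G\right) \left(\frac{11}{3} + G\right)$ ($j{\left(G \right)} = -6 + 3 \left(G + \frac{-3 + 4 \left(-2\right)}{-1 - 2}\right) \left(4 + G\right) = -6 + 3 \left(G + \frac{-3 - 8}{-3}\right) \left(4 + G\right) = -6 + 3 \left(G - - \frac{11}{3}\right) \left(4 + G\right) = -6 + 3 \left(G + \frac{11}{3}\right) \left(4 + G\right) = -6 + 3 \left(\frac{11}{3} + G\right) \left(4 + G\right) = -6 + 3 \left(4 + G\right) \left(\frac{11}{3} + G\right)$)
$\frac{V{\left(j{\left(13 \right)},-290 \right)}}{-50833} = \frac{298}{-50833} = 298 \left(- \frac{1}{50833}\right) = - \frac{298}{50833}$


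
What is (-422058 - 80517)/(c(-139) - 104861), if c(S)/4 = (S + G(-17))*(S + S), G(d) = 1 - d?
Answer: -167525/9897 ≈ -16.927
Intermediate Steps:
c(S) = 8*S*(18 + S) (c(S) = 4*((S + (1 - 1*(-17)))*(S + S)) = 4*((S + (1 + 17))*(2*S)) = 4*((S + 18)*(2*S)) = 4*((18 + S)*(2*S)) = 4*(2*S*(18 + S)) = 8*S*(18 + S))
(-422058 - 80517)/(c(-139) - 104861) = (-422058 - 80517)/(8*(-139)*(18 - 139) - 104861) = -502575/(8*(-139)*(-121) - 104861) = -502575/(134552 - 104861) = -502575/29691 = -502575*1/29691 = -167525/9897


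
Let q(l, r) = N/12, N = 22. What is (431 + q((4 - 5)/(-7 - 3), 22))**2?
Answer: 6744409/36 ≈ 1.8734e+5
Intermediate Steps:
q(l, r) = 11/6 (q(l, r) = 22/12 = 22*(1/12) = 11/6)
(431 + q((4 - 5)/(-7 - 3), 22))**2 = (431 + 11/6)**2 = (2597/6)**2 = 6744409/36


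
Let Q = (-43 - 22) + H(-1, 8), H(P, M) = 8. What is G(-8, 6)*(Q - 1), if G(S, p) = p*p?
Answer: -2088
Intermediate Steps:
G(S, p) = p²
Q = -57 (Q = (-43 - 22) + 8 = -65 + 8 = -57)
G(-8, 6)*(Q - 1) = 6²*(-57 - 1) = 36*(-58) = -2088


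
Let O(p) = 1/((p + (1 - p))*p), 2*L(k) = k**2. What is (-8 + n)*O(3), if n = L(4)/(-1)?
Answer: -16/3 ≈ -5.3333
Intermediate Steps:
L(k) = k**2/2
n = -8 (n = ((1/2)*4**2)/(-1) = ((1/2)*16)*(-1) = 8*(-1) = -8)
O(p) = 1/p (O(p) = 1/(1*p) = 1/p)
(-8 + n)*O(3) = (-8 - 8)/3 = -16*1/3 = -16/3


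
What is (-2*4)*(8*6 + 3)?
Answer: -408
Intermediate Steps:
(-2*4)*(8*6 + 3) = -8*(48 + 3) = -8*51 = -408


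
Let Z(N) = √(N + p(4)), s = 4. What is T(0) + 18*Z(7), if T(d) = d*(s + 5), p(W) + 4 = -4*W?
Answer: 18*I*√13 ≈ 64.9*I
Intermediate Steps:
p(W) = -4 - 4*W
T(d) = 9*d (T(d) = d*(4 + 5) = d*9 = 9*d)
Z(N) = √(-20 + N) (Z(N) = √(N + (-4 - 4*4)) = √(N + (-4 - 16)) = √(N - 20) = √(-20 + N))
T(0) + 18*Z(7) = 9*0 + 18*√(-20 + 7) = 0 + 18*√(-13) = 0 + 18*(I*√13) = 0 + 18*I*√13 = 18*I*√13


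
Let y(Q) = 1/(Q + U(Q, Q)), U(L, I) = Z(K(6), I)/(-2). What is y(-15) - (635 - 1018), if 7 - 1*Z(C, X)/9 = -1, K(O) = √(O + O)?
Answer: 19532/51 ≈ 382.98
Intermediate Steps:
K(O) = √2*√O (K(O) = √(2*O) = √2*√O)
Z(C, X) = 72 (Z(C, X) = 63 - 9*(-1) = 63 + 9 = 72)
U(L, I) = -36 (U(L, I) = 72/(-2) = 72*(-½) = -36)
y(Q) = 1/(-36 + Q) (y(Q) = 1/(Q - 36) = 1/(-36 + Q))
y(-15) - (635 - 1018) = 1/(-36 - 15) - (635 - 1018) = 1/(-51) - 1*(-383) = -1/51 + 383 = 19532/51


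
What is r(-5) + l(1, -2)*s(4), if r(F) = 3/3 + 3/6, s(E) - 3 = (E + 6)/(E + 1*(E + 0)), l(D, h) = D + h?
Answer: -11/4 ≈ -2.7500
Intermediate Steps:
s(E) = 3 + (6 + E)/(2*E) (s(E) = 3 + (E + 6)/(E + 1*(E + 0)) = 3 + (6 + E)/(E + 1*E) = 3 + (6 + E)/(E + E) = 3 + (6 + E)/((2*E)) = 3 + (6 + E)*(1/(2*E)) = 3 + (6 + E)/(2*E))
r(F) = 3/2 (r(F) = 3*(⅓) + 3*(⅙) = 1 + ½ = 3/2)
r(-5) + l(1, -2)*s(4) = 3/2 + (1 - 2)*(7/2 + 3/4) = 3/2 - (7/2 + 3*(¼)) = 3/2 - (7/2 + ¾) = 3/2 - 1*17/4 = 3/2 - 17/4 = -11/4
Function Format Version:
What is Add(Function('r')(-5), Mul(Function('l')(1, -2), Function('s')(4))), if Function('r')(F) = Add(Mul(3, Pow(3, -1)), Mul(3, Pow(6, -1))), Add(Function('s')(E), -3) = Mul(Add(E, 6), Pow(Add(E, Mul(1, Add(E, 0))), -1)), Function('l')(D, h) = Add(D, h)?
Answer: Rational(-11, 4) ≈ -2.7500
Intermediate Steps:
Function('s')(E) = Add(3, Mul(Rational(1, 2), Pow(E, -1), Add(6, E))) (Function('s')(E) = Add(3, Mul(Add(E, 6), Pow(Add(E, Mul(1, Add(E, 0))), -1))) = Add(3, Mul(Add(6, E), Pow(Add(E, Mul(1, E)), -1))) = Add(3, Mul(Add(6, E), Pow(Add(E, E), -1))) = Add(3, Mul(Add(6, E), Pow(Mul(2, E), -1))) = Add(3, Mul(Add(6, E), Mul(Rational(1, 2), Pow(E, -1)))) = Add(3, Mul(Rational(1, 2), Pow(E, -1), Add(6, E))))
Function('r')(F) = Rational(3, 2) (Function('r')(F) = Add(Mul(3, Rational(1, 3)), Mul(3, Rational(1, 6))) = Add(1, Rational(1, 2)) = Rational(3, 2))
Add(Function('r')(-5), Mul(Function('l')(1, -2), Function('s')(4))) = Add(Rational(3, 2), Mul(Add(1, -2), Add(Rational(7, 2), Mul(3, Pow(4, -1))))) = Add(Rational(3, 2), Mul(-1, Add(Rational(7, 2), Mul(3, Rational(1, 4))))) = Add(Rational(3, 2), Mul(-1, Add(Rational(7, 2), Rational(3, 4)))) = Add(Rational(3, 2), Mul(-1, Rational(17, 4))) = Add(Rational(3, 2), Rational(-17, 4)) = Rational(-11, 4)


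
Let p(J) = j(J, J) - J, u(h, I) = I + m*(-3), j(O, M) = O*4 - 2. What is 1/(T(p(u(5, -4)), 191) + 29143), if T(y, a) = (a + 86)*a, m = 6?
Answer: 1/82050 ≈ 1.2188e-5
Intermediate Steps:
j(O, M) = -2 + 4*O (j(O, M) = 4*O - 2 = -2 + 4*O)
u(h, I) = -18 + I (u(h, I) = I + 6*(-3) = I - 18 = -18 + I)
p(J) = -2 + 3*J (p(J) = (-2 + 4*J) - J = -2 + 3*J)
T(y, a) = a*(86 + a) (T(y, a) = (86 + a)*a = a*(86 + a))
1/(T(p(u(5, -4)), 191) + 29143) = 1/(191*(86 + 191) + 29143) = 1/(191*277 + 29143) = 1/(52907 + 29143) = 1/82050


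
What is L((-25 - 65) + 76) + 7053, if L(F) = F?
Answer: 7039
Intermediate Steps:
L((-25 - 65) + 76) + 7053 = ((-25 - 65) + 76) + 7053 = (-90 + 76) + 7053 = -14 + 7053 = 7039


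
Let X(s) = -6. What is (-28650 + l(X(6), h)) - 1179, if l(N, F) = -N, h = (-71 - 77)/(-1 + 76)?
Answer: -29823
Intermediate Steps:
h = -148/75 ≈ -1.9733
(-28650 + l(X(6), h)) - 1179 = (-28650 - 1*(-6)) - 1179 = (-28650 + 6) - 1179 = -28644 - 1179 = -29823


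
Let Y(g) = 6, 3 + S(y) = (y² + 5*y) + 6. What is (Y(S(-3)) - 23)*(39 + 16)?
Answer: -935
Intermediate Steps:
S(y) = 3 + y² + 5*y (S(y) = -3 + ((y² + 5*y) + 6) = -3 + (6 + y² + 5*y) = 3 + y² + 5*y)
(Y(S(-3)) - 23)*(39 + 16) = (6 - 23)*(39 + 16) = -17*55 = -935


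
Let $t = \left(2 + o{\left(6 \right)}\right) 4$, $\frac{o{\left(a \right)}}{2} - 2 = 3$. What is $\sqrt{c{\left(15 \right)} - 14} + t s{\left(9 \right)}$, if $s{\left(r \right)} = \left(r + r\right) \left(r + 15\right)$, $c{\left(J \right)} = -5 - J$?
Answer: $20736 + i \sqrt{34} \approx 20736.0 + 5.831 i$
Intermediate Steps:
$o{\left(a \right)} = 10$ ($o{\left(a \right)} = 4 + 2 \cdot 3 = 4 + 6 = 10$)
$s{\left(r \right)} = 2 r \left(15 + r\right)$
$t = 48$ ($t = \left(2 + 10\right) 4 = 12 \cdot 4 = 48$)
$\sqrt{c{\left(15 \right)} - 14} + t s{\left(9 \right)} = \sqrt{\left(-5 - 15\right) - 14} + 48 \cdot 2 \cdot 9 \left(15 + 9\right) = \sqrt{\left(-5 - 15\right) - 14} + 48 \cdot 2 \cdot 9 \cdot 24 = \sqrt{-20 - 14} + 48 \cdot 432 = \sqrt{-34} + 20736 = i \sqrt{34} + 20736 = 20736 + i \sqrt{34}$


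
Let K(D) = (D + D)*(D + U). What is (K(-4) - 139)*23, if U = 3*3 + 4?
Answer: -4853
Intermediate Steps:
U = 13 (U = 9 + 4 = 13)
K(D) = 2*D*(13 + D) (K(D) = (D + D)*(D + 13) = (2*D)*(13 + D) = 2*D*(13 + D))
(K(-4) - 139)*23 = (2*(-4)*(13 - 4) - 139)*23 = (2*(-4)*9 - 139)*23 = (-72 - 139)*23 = -211*23 = -4853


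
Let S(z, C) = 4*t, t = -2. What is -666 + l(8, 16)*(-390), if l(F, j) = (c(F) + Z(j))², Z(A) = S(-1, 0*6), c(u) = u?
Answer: -666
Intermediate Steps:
S(z, C) = -8 (S(z, C) = 4*(-2) = -8)
Z(A) = -8
l(F, j) = (-8 + F)² (l(F, j) = (F - 8)² = (-8 + F)²)
-666 + l(8, 16)*(-390) = -666 + (-8 + 8)²*(-390) = -666 + 0²*(-390) = -666 + 0*(-390) = -666 + 0 = -666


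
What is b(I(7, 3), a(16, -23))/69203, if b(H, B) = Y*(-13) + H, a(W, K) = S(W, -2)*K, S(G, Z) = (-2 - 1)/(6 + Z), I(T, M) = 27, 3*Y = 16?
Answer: -127/207609 ≈ -0.00061173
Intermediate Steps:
Y = 16/3 (Y = (⅓)*16 = 16/3 ≈ 5.3333)
S(G, Z) = -3/(6 + Z)
a(W, K) = -3*K/4 (a(W, K) = (-3/(6 - 2))*K = (-3/4)*K = (-3*¼)*K = -3*K/4)
b(H, B) = -208/3 + H (b(H, B) = (16/3)*(-13) + H = -208/3 + H)
b(I(7, 3), a(16, -23))/69203 = (-208/3 + 27)/69203 = -127/3*1/69203 = -127/207609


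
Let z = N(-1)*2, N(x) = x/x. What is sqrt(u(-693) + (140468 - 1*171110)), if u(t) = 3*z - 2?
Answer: I*sqrt(30638) ≈ 175.04*I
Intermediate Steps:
N(x) = 1
z = 2 (z = 1*2 = 2)
u(t) = 4 (u(t) = 3*2 - 2 = 6 - 2 = 4)
sqrt(u(-693) + (140468 - 1*171110)) = sqrt(4 + (140468 - 1*171110)) = sqrt(4 + (140468 - 171110)) = sqrt(4 - 30642) = sqrt(-30638) = I*sqrt(30638)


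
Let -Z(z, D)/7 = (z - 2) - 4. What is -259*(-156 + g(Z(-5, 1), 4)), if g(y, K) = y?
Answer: 20461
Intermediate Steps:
Z(z, D) = 42 - 7*z (Z(z, D) = -7*((z - 2) - 4) = -7*((-2 + z) - 4) = -7*(-6 + z) = 42 - 7*z)
-259*(-156 + g(Z(-5, 1), 4)) = -259*(-156 + (42 - 7*(-5))) = -259*(-156 + (42 + 35)) = -259*(-156 + 77) = -259*(-79) = 20461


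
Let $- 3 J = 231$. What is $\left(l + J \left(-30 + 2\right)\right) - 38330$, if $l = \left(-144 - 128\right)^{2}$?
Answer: $37810$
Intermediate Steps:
$J = -77$ ($J = \left(- \frac{1}{3}\right) 231 = -77$)
$l = 73984$ ($l = \left(-272\right)^{2} = 73984$)
$\left(l + J \left(-30 + 2\right)\right) - 38330 = \left(73984 - 77 \left(-30 + 2\right)\right) - 38330 = \left(73984 - -2156\right) - 38330 = \left(73984 + 2156\right) - 38330 = 76140 - 38330 = 37810$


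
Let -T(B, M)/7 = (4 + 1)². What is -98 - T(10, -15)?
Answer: 77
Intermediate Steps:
T(B, M) = -175 (T(B, M) = -7*(4 + 1)² = -7*5² = -7*25 = -175)
-98 - T(10, -15) = -98 - 1*(-175) = -98 + 175 = 77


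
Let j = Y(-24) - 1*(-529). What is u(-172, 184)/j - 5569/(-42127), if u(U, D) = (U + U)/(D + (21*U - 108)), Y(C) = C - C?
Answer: 1303943903/9850050886 ≈ 0.13238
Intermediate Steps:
Y(C) = 0
j = 529 (j = 0 - 1*(-529) = 0 + 529 = 529)
u(U, D) = 2*U/(-108 + D + 21*U) (u(U, D) = (2*U)/(D + (-108 + 21*U)) = (2*U)/(-108 + D + 21*U) = 2*U/(-108 + D + 21*U))
u(-172, 184)/j - 5569/(-42127) = (2*(-172)/(-108 + 184 + 21*(-172)))/529 - 5569/(-42127) = (2*(-172)/(-108 + 184 - 3612))*(1/529) - 5569*(-1/42127) = (2*(-172)/(-3536))*(1/529) + 5569/42127 = (2*(-172)*(-1/3536))*(1/529) + 5569/42127 = (43/442)*(1/529) + 5569/42127 = 43/233818 + 5569/42127 = 1303943903/9850050886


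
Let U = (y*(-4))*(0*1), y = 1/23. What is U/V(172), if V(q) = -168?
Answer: 0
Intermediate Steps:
y = 1/23 ≈ 0.043478
U = 0 (U = ((1/23)*(-4))*(0*1) = -4/23*0 = 0)
U/V(172) = 0/(-168) = 0*(-1/168) = 0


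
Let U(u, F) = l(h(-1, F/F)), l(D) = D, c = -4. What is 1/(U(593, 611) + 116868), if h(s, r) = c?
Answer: 1/116864 ≈ 8.5569e-6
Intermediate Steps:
h(s, r) = -4
U(u, F) = -4
1/(U(593, 611) + 116868) = 1/(-4 + 116868) = 1/116864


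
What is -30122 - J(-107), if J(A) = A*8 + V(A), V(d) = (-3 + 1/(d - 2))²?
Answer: -347816930/11881 ≈ -29275.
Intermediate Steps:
V(d) = (-3 + 1/(-2 + d))²
J(A) = 8*A + (-7 + 3*A)²/(-2 + A)² (J(A) = A*8 + (-7 + 3*A)²/(-2 + A)² = 8*A + (-7 + 3*A)²/(-2 + A)²)
-30122 - J(-107) = -30122 - (8*(-107) + (-7 + 3*(-107))²/(-2 - 107)²) = -30122 - (-856 + (-7 - 321)²/(-109)²) = -30122 - (-856 + (-328)²*(1/11881)) = -30122 - (-856 + 107584*(1/11881)) = -30122 - (-856 + 107584/11881) = -30122 - 1*(-10062552/11881) = -30122 + 10062552/11881 = -347816930/11881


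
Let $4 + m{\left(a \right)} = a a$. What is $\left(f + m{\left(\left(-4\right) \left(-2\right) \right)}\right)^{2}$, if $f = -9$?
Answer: $2601$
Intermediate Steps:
$m{\left(a \right)} = -4 + a^{2}$ ($m{\left(a \right)} = -4 + a a = -4 + a^{2}$)
$\left(f + m{\left(\left(-4\right) \left(-2\right) \right)}\right)^{2} = \left(-9 - \left(4 - \left(\left(-4\right) \left(-2\right)\right)^{2}\right)\right)^{2} = \left(-9 - \left(4 - 8^{2}\right)\right)^{2} = \left(-9 + \left(-4 + 64\right)\right)^{2} = \left(-9 + 60\right)^{2} = 51^{2} = 2601$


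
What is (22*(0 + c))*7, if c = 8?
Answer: 1232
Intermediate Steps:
(22*(0 + c))*7 = (22*(0 + 8))*7 = (22*8)*7 = 176*7 = 1232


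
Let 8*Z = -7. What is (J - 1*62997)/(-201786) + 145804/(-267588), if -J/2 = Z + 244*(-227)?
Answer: -14068920425/17998504056 ≈ -0.78167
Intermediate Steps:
Z = -7/8 (Z = (1/8)*(-7) = -7/8 ≈ -0.87500)
J = 443111/4 (J = -2*(-7/8 + 244*(-227)) = -2*(-7/8 - 55388) = -2*(-443111/8) = 443111/4 ≈ 1.1078e+5)
(J - 1*62997)/(-201786) + 145804/(-267588) = (443111/4 - 1*62997)/(-201786) + 145804/(-267588) = (443111/4 - 62997)*(-1/201786) + 145804*(-1/267588) = (191123/4)*(-1/201786) - 36451/66897 = -191123/807144 - 36451/66897 = -14068920425/17998504056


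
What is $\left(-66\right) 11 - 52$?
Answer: $-778$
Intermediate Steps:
$\left(-66\right) 11 - 52 = -726 - 52 = -778$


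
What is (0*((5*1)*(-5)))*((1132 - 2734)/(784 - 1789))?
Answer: 0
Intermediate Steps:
(0*((5*1)*(-5)))*((1132 - 2734)/(784 - 1789)) = (0*(5*(-5)))*(-1602/(-1005)) = (0*(-25))*(-1602*(-1/1005)) = 0*(534/335) = 0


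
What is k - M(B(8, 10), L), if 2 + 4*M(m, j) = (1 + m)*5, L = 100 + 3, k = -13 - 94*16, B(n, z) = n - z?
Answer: -6061/4 ≈ -1515.3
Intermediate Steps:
k = -1517 (k = -13 - 1504 = -1517)
L = 103
M(m, j) = ¾ + 5*m/4 (M(m, j) = -½ + ((1 + m)*5)/4 = -½ + (5 + 5*m)/4 = -½ + (5/4 + 5*m/4) = ¾ + 5*m/4)
k - M(B(8, 10), L) = -1517 - (¾ + 5*(8 - 1*10)/4) = -1517 - (¾ + 5*(8 - 10)/4) = -1517 - (¾ + (5/4)*(-2)) = -1517 - (¾ - 5/2) = -1517 - 1*(-7/4) = -1517 + 7/4 = -6061/4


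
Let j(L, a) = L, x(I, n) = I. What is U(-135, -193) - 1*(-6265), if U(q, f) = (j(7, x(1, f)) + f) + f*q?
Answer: 32134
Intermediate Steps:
U(q, f) = 7 + f + f*q (U(q, f) = (7 + f) + f*q = 7 + f + f*q)
U(-135, -193) - 1*(-6265) = (7 - 193 - 193*(-135)) - 1*(-6265) = (7 - 193 + 26055) + 6265 = 25869 + 6265 = 32134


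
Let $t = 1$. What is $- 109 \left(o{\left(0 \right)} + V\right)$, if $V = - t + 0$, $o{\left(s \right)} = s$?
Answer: $109$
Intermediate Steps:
$V = -1$ ($V = \left(-1\right) 1 + 0 = -1 + 0 = -1$)
$- 109 \left(o{\left(0 \right)} + V\right) = - 109 \left(0 - 1\right) = \left(-109\right) \left(-1\right) = 109$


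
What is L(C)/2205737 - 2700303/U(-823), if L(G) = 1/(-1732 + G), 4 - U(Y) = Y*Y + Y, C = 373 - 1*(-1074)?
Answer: 1697505097242133/425272865212590 ≈ 3.9916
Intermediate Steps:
C = 1447 (C = 373 + 1074 = 1447)
U(Y) = 4 - Y - Y**2 (U(Y) = 4 - (Y*Y + Y) = 4 - (Y**2 + Y) = 4 - (Y + Y**2) = 4 + (-Y - Y**2) = 4 - Y - Y**2)
L(C)/2205737 - 2700303/U(-823) = 1/((-1732 + 1447)*2205737) - 2700303/(4 - 1*(-823) - 1*(-823)**2) = (1/2205737)/(-285) - 2700303/(4 + 823 - 1*677329) = -1/285*1/2205737 - 2700303/(4 + 823 - 677329) = -1/628635045 - 2700303/(-676502) = -1/628635045 - 2700303*(-1/676502) = -1/628635045 + 2700303/676502 = 1697505097242133/425272865212590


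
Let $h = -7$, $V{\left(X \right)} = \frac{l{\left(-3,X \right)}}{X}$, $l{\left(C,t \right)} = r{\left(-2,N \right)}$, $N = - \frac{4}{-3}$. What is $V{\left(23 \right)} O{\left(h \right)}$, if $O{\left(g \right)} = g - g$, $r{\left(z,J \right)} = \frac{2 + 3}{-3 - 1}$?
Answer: $0$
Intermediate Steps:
$N = \frac{4}{3}$ ($N = \left(-4\right) \left(- \frac{1}{3}\right) = \frac{4}{3} \approx 1.3333$)
$r{\left(z,J \right)} = - \frac{5}{4}$ ($r{\left(z,J \right)} = \frac{5}{-4} = 5 \left(- \frac{1}{4}\right) = - \frac{5}{4}$)
$l{\left(C,t \right)} = - \frac{5}{4}$
$V{\left(X \right)} = - \frac{5}{4 X}$
$O{\left(g \right)} = 0$
$V{\left(23 \right)} O{\left(h \right)} = - \frac{5}{4 \cdot 23} \cdot 0 = \left(- \frac{5}{4}\right) \frac{1}{23} \cdot 0 = \left(- \frac{5}{92}\right) 0 = 0$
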